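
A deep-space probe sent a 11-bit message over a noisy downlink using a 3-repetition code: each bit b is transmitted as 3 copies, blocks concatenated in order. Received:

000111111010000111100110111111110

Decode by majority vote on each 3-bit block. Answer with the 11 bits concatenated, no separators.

01100101111

Block 1 (000): 0 ones → 0
Block 2 (111): 3 ones → 1
Block 3 (111): 3 ones → 1
Block 4 (010): 1 one → 0
Block 5 (000): 0 ones → 0
Block 6 (111): 3 ones → 1
Block 7 (100): 1 one → 0
Block 8 (110): 2 ones → 1
Block 9 (111): 3 ones → 1
Block 10 (111): 3 ones → 1
Block 11 (110): 2 ones → 1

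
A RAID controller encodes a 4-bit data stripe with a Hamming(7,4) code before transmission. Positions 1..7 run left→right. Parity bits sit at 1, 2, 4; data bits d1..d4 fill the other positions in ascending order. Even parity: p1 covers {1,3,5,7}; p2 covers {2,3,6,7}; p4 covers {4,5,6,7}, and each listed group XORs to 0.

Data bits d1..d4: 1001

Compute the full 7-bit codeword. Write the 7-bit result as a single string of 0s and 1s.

0011001

Place data at non-parity positions: p1 p2 1 p4 0 0 1
p1 (pos 1,3,5,7): XOR of data positions = 1⊕0⊕1 = 0
p2 (pos 2,3,6,7): XOR of data positions = 1⊕0⊕1 = 0
p4 (pos 4,5,6,7): XOR of data positions = 0⊕0⊕1 = 1
Codeword: 0011001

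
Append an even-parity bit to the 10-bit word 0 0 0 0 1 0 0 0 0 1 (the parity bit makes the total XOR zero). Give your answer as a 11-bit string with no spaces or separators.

00001000010

XOR of the 10 data bits: 0⊕0⊕0⊕0⊕1⊕0⊕0⊕0⊕0⊕1 = 0
Parity bit = 0 (so all 11 bits XOR to 0).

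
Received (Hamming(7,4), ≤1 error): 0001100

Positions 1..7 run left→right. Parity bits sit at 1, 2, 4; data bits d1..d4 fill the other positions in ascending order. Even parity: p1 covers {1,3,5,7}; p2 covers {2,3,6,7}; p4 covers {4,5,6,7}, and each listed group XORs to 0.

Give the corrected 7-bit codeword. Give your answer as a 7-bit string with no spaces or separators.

1001100

s1 (pos 1,3,5,7): 0⊕0⊕1⊕0 = 1
s2 (pos 2,3,6,7): 0⊕0⊕0⊕0 = 0
s4 (pos 4,5,6,7): 1⊕1⊕0⊕0 = 0
Syndrome s4…s1 = 001 → error at position 1.
Flip position 1: 0001100 → 1001100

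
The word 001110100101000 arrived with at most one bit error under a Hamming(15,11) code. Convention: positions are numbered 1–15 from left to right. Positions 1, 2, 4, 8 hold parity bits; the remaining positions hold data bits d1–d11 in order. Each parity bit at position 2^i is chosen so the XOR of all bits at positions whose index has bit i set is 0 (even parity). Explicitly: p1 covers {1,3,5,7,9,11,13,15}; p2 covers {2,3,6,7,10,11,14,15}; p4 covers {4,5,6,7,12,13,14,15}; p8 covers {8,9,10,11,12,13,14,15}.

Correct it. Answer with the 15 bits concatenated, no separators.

s1 (pos 1,3,5,7,9,11,13,15): 0⊕1⊕1⊕1⊕0⊕0⊕0⊕0 = 1
s2 (pos 2,3,6,7,10,11,14,15): 0⊕1⊕0⊕1⊕1⊕0⊕0⊕0 = 1
s4 (pos 4,5,6,7,12,13,14,15): 1⊕1⊕0⊕1⊕1⊕0⊕0⊕0 = 0
s8 (pos 8,9,10,11,12,13,14,15): 0⊕0⊕1⊕0⊕1⊕0⊕0⊕0 = 0
Syndrome s8…s1 = 0011 → error at position 3.
Flip position 3: 001110100101000 → 000110100101000

000110100101000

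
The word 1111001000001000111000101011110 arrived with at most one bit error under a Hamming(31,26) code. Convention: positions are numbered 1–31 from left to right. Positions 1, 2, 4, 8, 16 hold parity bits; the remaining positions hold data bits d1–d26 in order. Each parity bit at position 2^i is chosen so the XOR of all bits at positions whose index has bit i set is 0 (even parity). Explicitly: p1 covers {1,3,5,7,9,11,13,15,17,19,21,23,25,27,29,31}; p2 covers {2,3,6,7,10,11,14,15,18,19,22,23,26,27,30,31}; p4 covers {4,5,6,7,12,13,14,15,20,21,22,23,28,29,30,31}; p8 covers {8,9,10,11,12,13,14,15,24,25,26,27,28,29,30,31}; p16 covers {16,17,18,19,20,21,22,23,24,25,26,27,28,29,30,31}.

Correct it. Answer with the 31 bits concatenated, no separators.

s1 (pos 1,3,5,7,9,11,13,15,17,19,21,23,25,27,29,31): 1⊕1⊕0⊕1⊕0⊕0⊕1⊕0⊕1⊕1⊕0⊕1⊕1⊕1⊕1⊕0 = 0
s2 (pos 2,3,6,7,10,11,14,15,18,19,22,23,26,27,30,31): 1⊕1⊕0⊕1⊕0⊕0⊕0⊕0⊕1⊕1⊕0⊕1⊕0⊕1⊕1⊕0 = 0
s4 (pos 4,5,6,7,12,13,14,15,20,21,22,23,28,29,30,31): 1⊕0⊕0⊕1⊕0⊕1⊕0⊕0⊕0⊕0⊕0⊕1⊕1⊕1⊕1⊕0 = 1
s8 (pos 8,9,10,11,12,13,14,15,24,25,26,27,28,29,30,31): 0⊕0⊕0⊕0⊕0⊕1⊕0⊕0⊕0⊕1⊕0⊕1⊕1⊕1⊕1⊕0 = 0
s16 (pos 16,17,18,19,20,21,22,23,24,25,26,27,28,29,30,31): 0⊕1⊕1⊕1⊕0⊕0⊕0⊕1⊕0⊕1⊕0⊕1⊕1⊕1⊕1⊕0 = 1
Syndrome s16…s1 = 10100 → error at position 20.
Flip position 20: 1111001000001000111000101011110 → 1111001000001000111100101011110

1111001000001000111100101011110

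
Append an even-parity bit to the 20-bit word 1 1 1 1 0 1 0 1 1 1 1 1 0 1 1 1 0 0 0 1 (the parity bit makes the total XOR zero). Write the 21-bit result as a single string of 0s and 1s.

XOR of the 20 data bits: 1⊕1⊕1⊕1⊕0⊕1⊕0⊕1⊕1⊕1⊕1⊕1⊕0⊕1⊕1⊕1⊕0⊕0⊕0⊕1 = 0
Parity bit = 0 (so all 21 bits XOR to 0).

111101011111011100010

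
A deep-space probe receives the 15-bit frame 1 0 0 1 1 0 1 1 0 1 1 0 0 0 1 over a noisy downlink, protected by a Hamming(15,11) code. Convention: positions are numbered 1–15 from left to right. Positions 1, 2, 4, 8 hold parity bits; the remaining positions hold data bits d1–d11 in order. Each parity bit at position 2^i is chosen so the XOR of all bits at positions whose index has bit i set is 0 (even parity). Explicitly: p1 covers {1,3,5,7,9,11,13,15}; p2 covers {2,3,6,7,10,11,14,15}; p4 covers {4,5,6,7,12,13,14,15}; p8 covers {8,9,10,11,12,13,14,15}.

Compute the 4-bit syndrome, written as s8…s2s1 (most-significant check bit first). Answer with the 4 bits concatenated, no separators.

0001

s1 (pos 1,3,5,7,9,11,13,15): 1⊕0⊕1⊕1⊕0⊕1⊕0⊕1 = 1
s2 (pos 2,3,6,7,10,11,14,15): 0⊕0⊕0⊕1⊕1⊕1⊕0⊕1 = 0
s4 (pos 4,5,6,7,12,13,14,15): 1⊕1⊕0⊕1⊕0⊕0⊕0⊕1 = 0
s8 (pos 8,9,10,11,12,13,14,15): 1⊕0⊕1⊕1⊕0⊕0⊕0⊕1 = 0
Syndrome s8…s1 = 0001 → error at position 1.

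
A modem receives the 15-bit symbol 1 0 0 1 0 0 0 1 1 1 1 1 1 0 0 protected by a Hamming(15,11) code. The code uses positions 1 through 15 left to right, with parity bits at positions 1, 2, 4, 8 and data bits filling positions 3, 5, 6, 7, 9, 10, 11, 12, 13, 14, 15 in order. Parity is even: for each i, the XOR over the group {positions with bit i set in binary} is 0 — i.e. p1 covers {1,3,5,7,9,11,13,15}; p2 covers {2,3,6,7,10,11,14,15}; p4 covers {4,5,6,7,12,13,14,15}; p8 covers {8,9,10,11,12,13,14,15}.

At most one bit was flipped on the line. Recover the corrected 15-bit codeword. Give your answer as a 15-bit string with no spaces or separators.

s1 (pos 1,3,5,7,9,11,13,15): 1⊕0⊕0⊕0⊕1⊕1⊕1⊕0 = 0
s2 (pos 2,3,6,7,10,11,14,15): 0⊕0⊕0⊕0⊕1⊕1⊕0⊕0 = 0
s4 (pos 4,5,6,7,12,13,14,15): 1⊕0⊕0⊕0⊕1⊕1⊕0⊕0 = 1
s8 (pos 8,9,10,11,12,13,14,15): 1⊕1⊕1⊕1⊕1⊕1⊕0⊕0 = 0
Syndrome s8…s1 = 0100 → error at position 4.
Flip position 4: 100100011111100 → 100000011111100

100000011111100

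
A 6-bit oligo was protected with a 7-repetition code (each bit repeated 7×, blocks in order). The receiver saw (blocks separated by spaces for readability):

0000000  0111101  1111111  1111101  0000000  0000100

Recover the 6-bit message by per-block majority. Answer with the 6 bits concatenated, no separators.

Block 1 (0000000): 0 ones → 0
Block 2 (0111101): 5 ones → 1
Block 3 (1111111): 7 ones → 1
Block 4 (1111101): 6 ones → 1
Block 5 (0000000): 0 ones → 0
Block 6 (0000100): 1 one → 0

011100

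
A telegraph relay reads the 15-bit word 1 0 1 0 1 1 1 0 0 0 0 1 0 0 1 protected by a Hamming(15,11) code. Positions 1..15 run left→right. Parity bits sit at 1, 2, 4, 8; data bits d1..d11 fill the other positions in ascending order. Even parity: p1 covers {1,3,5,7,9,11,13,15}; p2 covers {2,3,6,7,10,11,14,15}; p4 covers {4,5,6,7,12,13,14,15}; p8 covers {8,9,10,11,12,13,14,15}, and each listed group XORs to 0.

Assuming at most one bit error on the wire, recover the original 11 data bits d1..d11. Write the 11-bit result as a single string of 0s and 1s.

s1 (pos 1,3,5,7,9,11,13,15): 1⊕1⊕1⊕1⊕0⊕0⊕0⊕1 = 1
s2 (pos 2,3,6,7,10,11,14,15): 0⊕1⊕1⊕1⊕0⊕0⊕0⊕1 = 0
s4 (pos 4,5,6,7,12,13,14,15): 0⊕1⊕1⊕1⊕1⊕0⊕0⊕1 = 1
s8 (pos 8,9,10,11,12,13,14,15): 0⊕0⊕0⊕0⊕1⊕0⊕0⊕1 = 0
Syndrome s8…s1 = 0101 → error at position 5.
Flip position 5: 101011100001001 → 101001100001001
Read data bits from positions 3,5,6,7,9,10,11,12,13,14,15: 10110001001

10110001001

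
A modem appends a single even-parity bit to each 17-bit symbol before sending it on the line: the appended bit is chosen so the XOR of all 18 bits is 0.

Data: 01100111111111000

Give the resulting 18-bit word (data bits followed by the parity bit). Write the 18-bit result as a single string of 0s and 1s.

XOR of the 17 data bits: 0⊕1⊕1⊕0⊕0⊕1⊕1⊕1⊕1⊕1⊕1⊕1⊕1⊕1⊕0⊕0⊕0 = 1
Parity bit = 1 (so all 18 bits XOR to 0).

011001111111110001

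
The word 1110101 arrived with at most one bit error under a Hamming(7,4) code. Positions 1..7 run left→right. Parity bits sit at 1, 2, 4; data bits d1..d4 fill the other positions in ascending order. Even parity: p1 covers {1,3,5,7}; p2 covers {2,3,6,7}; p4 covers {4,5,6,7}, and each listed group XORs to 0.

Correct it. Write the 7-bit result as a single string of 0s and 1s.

1010101

s1 (pos 1,3,5,7): 1⊕1⊕1⊕1 = 0
s2 (pos 2,3,6,7): 1⊕1⊕0⊕1 = 1
s4 (pos 4,5,6,7): 0⊕1⊕0⊕1 = 0
Syndrome s4…s1 = 010 → error at position 2.
Flip position 2: 1110101 → 1010101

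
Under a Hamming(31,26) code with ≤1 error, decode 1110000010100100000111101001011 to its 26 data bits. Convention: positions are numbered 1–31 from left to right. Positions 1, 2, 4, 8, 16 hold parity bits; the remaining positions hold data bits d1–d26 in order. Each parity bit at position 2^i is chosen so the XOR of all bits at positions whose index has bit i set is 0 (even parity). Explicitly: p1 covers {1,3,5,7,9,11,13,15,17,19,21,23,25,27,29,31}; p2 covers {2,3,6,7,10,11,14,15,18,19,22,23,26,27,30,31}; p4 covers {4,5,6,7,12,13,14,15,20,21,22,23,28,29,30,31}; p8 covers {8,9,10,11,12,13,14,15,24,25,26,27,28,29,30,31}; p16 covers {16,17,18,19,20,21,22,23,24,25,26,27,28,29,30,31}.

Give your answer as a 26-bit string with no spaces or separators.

10001010010000111101001011

s1 (pos 1,3,5,7,9,11,13,15,17,19,21,23,25,27,29,31): 1⊕1⊕0⊕0⊕1⊕1⊕0⊕0⊕0⊕0⊕1⊕1⊕1⊕0⊕0⊕1 = 0
s2 (pos 2,3,6,7,10,11,14,15,18,19,22,23,26,27,30,31): 1⊕1⊕0⊕0⊕0⊕1⊕1⊕0⊕0⊕0⊕1⊕1⊕0⊕0⊕1⊕1 = 0
s4 (pos 4,5,6,7,12,13,14,15,20,21,22,23,28,29,30,31): 0⊕0⊕0⊕0⊕0⊕0⊕1⊕0⊕1⊕1⊕1⊕1⊕1⊕0⊕1⊕1 = 0
s8 (pos 8,9,10,11,12,13,14,15,24,25,26,27,28,29,30,31): 0⊕1⊕0⊕1⊕0⊕0⊕1⊕0⊕0⊕1⊕0⊕0⊕1⊕0⊕1⊕1 = 1
s16 (pos 16,17,18,19,20,21,22,23,24,25,26,27,28,29,30,31): 0⊕0⊕0⊕0⊕1⊕1⊕1⊕1⊕0⊕1⊕0⊕0⊕1⊕0⊕1⊕1 = 0
Syndrome s16…s1 = 01000 → error at position 8.
Flip position 8: 1110000010100100000111101001011 → 1110000110100100000111101001011
Read data bits from positions 3,5,6,7,9,10,11,12,13,14,15,17,18,19,20,21,22,23,24,25,26,27,28,29,30,31: 10001010010000111101001011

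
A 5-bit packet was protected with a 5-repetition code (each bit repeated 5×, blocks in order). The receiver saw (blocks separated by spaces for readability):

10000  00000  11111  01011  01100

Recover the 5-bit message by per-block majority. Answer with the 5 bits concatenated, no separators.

00110

Block 1 (10000): 1 one → 0
Block 2 (00000): 0 ones → 0
Block 3 (11111): 5 ones → 1
Block 4 (01011): 3 ones → 1
Block 5 (01100): 2 ones → 0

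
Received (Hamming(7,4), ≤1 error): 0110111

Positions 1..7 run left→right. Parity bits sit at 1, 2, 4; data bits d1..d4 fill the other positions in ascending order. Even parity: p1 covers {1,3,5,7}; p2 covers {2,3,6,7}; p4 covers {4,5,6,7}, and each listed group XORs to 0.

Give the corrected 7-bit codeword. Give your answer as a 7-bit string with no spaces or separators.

0110011

s1 (pos 1,3,5,7): 0⊕1⊕1⊕1 = 1
s2 (pos 2,3,6,7): 1⊕1⊕1⊕1 = 0
s4 (pos 4,5,6,7): 0⊕1⊕1⊕1 = 1
Syndrome s4…s1 = 101 → error at position 5.
Flip position 5: 0110111 → 0110011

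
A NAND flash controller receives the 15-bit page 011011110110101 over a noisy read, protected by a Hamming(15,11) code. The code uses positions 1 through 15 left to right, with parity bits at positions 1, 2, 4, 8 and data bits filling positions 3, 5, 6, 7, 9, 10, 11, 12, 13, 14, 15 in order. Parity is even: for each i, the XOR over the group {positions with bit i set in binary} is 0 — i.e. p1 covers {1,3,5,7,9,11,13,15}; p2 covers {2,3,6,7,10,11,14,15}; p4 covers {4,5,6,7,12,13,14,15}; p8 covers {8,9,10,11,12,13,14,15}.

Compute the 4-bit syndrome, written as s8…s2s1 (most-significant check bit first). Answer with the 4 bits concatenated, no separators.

1110

s1 (pos 1,3,5,7,9,11,13,15): 0⊕1⊕1⊕1⊕0⊕1⊕1⊕1 = 0
s2 (pos 2,3,6,7,10,11,14,15): 1⊕1⊕1⊕1⊕1⊕1⊕0⊕1 = 1
s4 (pos 4,5,6,7,12,13,14,15): 0⊕1⊕1⊕1⊕0⊕1⊕0⊕1 = 1
s8 (pos 8,9,10,11,12,13,14,15): 1⊕0⊕1⊕1⊕0⊕1⊕0⊕1 = 1
Syndrome s8…s1 = 1110 → error at position 14.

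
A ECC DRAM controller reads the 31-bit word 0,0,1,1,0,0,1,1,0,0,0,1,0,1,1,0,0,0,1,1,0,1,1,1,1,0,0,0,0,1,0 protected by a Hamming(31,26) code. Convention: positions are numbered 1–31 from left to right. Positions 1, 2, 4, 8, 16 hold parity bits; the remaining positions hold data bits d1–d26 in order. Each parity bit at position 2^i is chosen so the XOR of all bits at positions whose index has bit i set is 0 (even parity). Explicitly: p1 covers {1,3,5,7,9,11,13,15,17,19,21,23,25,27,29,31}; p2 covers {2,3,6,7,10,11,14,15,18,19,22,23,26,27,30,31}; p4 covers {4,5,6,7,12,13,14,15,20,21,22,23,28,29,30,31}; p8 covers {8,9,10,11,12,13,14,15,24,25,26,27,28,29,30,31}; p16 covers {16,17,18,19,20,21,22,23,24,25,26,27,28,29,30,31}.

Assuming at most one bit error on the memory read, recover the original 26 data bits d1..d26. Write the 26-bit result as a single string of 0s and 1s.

10010001011001101111001010

s1 (pos 1,3,5,7,9,11,13,15,17,19,21,23,25,27,29,31): 0⊕1⊕0⊕1⊕0⊕0⊕0⊕1⊕0⊕1⊕0⊕1⊕1⊕0⊕0⊕0 = 0
s2 (pos 2,3,6,7,10,11,14,15,18,19,22,23,26,27,30,31): 0⊕1⊕0⊕1⊕0⊕0⊕1⊕1⊕0⊕1⊕1⊕1⊕0⊕0⊕1⊕0 = 0
s4 (pos 4,5,6,7,12,13,14,15,20,21,22,23,28,29,30,31): 1⊕0⊕0⊕1⊕1⊕0⊕1⊕1⊕1⊕0⊕1⊕1⊕0⊕0⊕1⊕0 = 1
s8 (pos 8,9,10,11,12,13,14,15,24,25,26,27,28,29,30,31): 1⊕0⊕0⊕0⊕1⊕0⊕1⊕1⊕1⊕1⊕0⊕0⊕0⊕0⊕1⊕0 = 1
s16 (pos 16,17,18,19,20,21,22,23,24,25,26,27,28,29,30,31): 0⊕0⊕0⊕1⊕1⊕0⊕1⊕1⊕1⊕1⊕0⊕0⊕0⊕0⊕1⊕0 = 1
Syndrome s16…s1 = 11100 → error at position 28.
Flip position 28: 0011001100010110001101111000010 → 0011001100010110001101111001010
Read data bits from positions 3,5,6,7,9,10,11,12,13,14,15,17,18,19,20,21,22,23,24,25,26,27,28,29,30,31: 10010001011001101111001010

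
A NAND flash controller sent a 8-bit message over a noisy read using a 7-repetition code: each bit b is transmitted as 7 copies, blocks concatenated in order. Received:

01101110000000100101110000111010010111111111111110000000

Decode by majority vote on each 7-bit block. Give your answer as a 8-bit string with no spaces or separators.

Block 1 (0110111): 5 ones → 1
Block 2 (0000000): 0 ones → 0
Block 3 (1001011): 4 ones → 1
Block 4 (1000011): 3 ones → 0
Block 5 (1010010): 3 ones → 0
Block 6 (1111111): 7 ones → 1
Block 7 (1111111): 7 ones → 1
Block 8 (0000000): 0 ones → 0

10100110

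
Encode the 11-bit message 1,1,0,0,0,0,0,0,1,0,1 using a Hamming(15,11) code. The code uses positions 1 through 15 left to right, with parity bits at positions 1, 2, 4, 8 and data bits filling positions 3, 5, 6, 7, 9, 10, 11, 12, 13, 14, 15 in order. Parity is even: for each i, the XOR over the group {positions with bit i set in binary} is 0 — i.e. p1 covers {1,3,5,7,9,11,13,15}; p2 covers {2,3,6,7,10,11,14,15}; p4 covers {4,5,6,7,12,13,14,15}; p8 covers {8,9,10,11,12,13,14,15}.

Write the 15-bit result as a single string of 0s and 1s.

Place data at non-parity positions: p1 p2 1 p4 1 0 0 p8 0 0 0 0 1 0 1
p1 (pos 1,3,5,7,9,11,13,15): XOR of data positions = 1⊕1⊕0⊕0⊕0⊕1⊕1 = 0
p2 (pos 2,3,6,7,10,11,14,15): XOR of data positions = 1⊕0⊕0⊕0⊕0⊕0⊕1 = 0
p4 (pos 4,5,6,7,12,13,14,15): XOR of data positions = 1⊕0⊕0⊕0⊕1⊕0⊕1 = 1
p8 (pos 8,9,10,11,12,13,14,15): XOR of data positions = 0⊕0⊕0⊕0⊕1⊕0⊕1 = 0
Codeword: 001110000000101

001110000000101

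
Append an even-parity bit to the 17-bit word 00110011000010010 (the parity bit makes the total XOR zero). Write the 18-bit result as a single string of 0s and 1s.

001100110000100100

XOR of the 17 data bits: 0⊕0⊕1⊕1⊕0⊕0⊕1⊕1⊕0⊕0⊕0⊕0⊕1⊕0⊕0⊕1⊕0 = 0
Parity bit = 0 (so all 18 bits XOR to 0).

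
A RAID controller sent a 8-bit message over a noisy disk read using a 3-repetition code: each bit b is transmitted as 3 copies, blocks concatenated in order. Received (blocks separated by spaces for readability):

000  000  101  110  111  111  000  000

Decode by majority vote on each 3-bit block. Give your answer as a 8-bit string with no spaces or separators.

00111100

Block 1 (000): 0 ones → 0
Block 2 (000): 0 ones → 0
Block 3 (101): 2 ones → 1
Block 4 (110): 2 ones → 1
Block 5 (111): 3 ones → 1
Block 6 (111): 3 ones → 1
Block 7 (000): 0 ones → 0
Block 8 (000): 0 ones → 0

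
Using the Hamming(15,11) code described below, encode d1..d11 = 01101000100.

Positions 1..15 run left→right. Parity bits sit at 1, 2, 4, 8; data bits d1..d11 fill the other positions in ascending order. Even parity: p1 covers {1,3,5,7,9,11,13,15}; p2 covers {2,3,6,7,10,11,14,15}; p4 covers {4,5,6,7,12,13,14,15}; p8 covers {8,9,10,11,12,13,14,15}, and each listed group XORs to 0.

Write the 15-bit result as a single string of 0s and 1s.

110111001000100

Place data at non-parity positions: p1 p2 0 p4 1 1 0 p8 1 0 0 0 1 0 0
p1 (pos 1,3,5,7,9,11,13,15): XOR of data positions = 0⊕1⊕0⊕1⊕0⊕1⊕0 = 1
p2 (pos 2,3,6,7,10,11,14,15): XOR of data positions = 0⊕1⊕0⊕0⊕0⊕0⊕0 = 1
p4 (pos 4,5,6,7,12,13,14,15): XOR of data positions = 1⊕1⊕0⊕0⊕1⊕0⊕0 = 1
p8 (pos 8,9,10,11,12,13,14,15): XOR of data positions = 1⊕0⊕0⊕0⊕1⊕0⊕0 = 0
Codeword: 110111001000100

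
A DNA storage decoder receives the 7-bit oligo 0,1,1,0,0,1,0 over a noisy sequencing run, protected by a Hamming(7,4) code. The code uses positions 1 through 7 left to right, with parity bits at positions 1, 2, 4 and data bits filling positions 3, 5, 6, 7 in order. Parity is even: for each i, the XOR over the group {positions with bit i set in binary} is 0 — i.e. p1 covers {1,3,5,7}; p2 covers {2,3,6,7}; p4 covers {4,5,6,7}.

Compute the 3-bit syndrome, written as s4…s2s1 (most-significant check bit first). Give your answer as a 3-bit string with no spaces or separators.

s1 (pos 1,3,5,7): 0⊕1⊕0⊕0 = 1
s2 (pos 2,3,6,7): 1⊕1⊕1⊕0 = 1
s4 (pos 4,5,6,7): 0⊕0⊕1⊕0 = 1
Syndrome s4…s1 = 111 → error at position 7.

111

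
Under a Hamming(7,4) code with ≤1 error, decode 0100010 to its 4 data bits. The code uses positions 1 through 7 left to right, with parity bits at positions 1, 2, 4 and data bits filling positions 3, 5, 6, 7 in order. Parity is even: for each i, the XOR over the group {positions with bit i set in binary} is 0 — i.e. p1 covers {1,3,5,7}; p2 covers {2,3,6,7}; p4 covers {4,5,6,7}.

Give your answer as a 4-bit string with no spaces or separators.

0010

s1 (pos 1,3,5,7): 0⊕0⊕0⊕0 = 0
s2 (pos 2,3,6,7): 1⊕0⊕1⊕0 = 0
s4 (pos 4,5,6,7): 0⊕0⊕1⊕0 = 1
Syndrome s4…s1 = 100 → error at position 4.
Flip position 4: 0100010 → 0101010
Read data bits from positions 3,5,6,7: 0010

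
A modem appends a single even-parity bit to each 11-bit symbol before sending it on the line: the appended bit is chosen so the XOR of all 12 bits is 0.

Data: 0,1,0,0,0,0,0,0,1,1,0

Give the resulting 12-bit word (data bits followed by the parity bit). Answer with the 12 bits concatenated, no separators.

010000001101

XOR of the 11 data bits: 0⊕1⊕0⊕0⊕0⊕0⊕0⊕0⊕1⊕1⊕0 = 1
Parity bit = 1 (so all 12 bits XOR to 0).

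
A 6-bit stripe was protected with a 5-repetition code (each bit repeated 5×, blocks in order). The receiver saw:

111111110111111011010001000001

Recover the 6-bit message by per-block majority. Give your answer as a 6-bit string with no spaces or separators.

Block 1 (11111): 5 ones → 1
Block 2 (11101): 4 ones → 1
Block 3 (11111): 5 ones → 1
Block 4 (01101): 3 ones → 1
Block 5 (00010): 1 one → 0
Block 6 (00001): 1 one → 0

111100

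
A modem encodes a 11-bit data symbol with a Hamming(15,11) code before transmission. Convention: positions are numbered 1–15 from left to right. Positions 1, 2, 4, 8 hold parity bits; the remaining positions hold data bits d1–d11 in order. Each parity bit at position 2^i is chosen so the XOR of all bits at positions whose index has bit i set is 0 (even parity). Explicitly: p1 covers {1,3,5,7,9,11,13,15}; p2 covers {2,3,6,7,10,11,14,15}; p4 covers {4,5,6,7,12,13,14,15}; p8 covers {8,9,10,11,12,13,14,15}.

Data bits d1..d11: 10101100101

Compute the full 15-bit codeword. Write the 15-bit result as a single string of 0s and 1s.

Place data at non-parity positions: p1 p2 1 p4 0 1 0 p8 1 1 0 0 1 0 1
p1 (pos 1,3,5,7,9,11,13,15): XOR of data positions = 1⊕0⊕0⊕1⊕0⊕1⊕1 = 0
p2 (pos 2,3,6,7,10,11,14,15): XOR of data positions = 1⊕1⊕0⊕1⊕0⊕0⊕1 = 0
p4 (pos 4,5,6,7,12,13,14,15): XOR of data positions = 0⊕1⊕0⊕0⊕1⊕0⊕1 = 1
p8 (pos 8,9,10,11,12,13,14,15): XOR of data positions = 1⊕1⊕0⊕0⊕1⊕0⊕1 = 0
Codeword: 001101001100101

001101001100101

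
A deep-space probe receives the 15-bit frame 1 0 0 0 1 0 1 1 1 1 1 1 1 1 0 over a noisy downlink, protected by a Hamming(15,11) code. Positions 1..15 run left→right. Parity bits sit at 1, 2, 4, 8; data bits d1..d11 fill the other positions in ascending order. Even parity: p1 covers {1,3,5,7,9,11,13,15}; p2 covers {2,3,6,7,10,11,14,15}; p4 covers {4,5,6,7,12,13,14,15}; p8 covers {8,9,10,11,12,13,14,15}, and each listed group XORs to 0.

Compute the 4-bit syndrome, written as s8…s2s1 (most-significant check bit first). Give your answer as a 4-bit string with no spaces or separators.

s1 (pos 1,3,5,7,9,11,13,15): 1⊕0⊕1⊕1⊕1⊕1⊕1⊕0 = 0
s2 (pos 2,3,6,7,10,11,14,15): 0⊕0⊕0⊕1⊕1⊕1⊕1⊕0 = 0
s4 (pos 4,5,6,7,12,13,14,15): 0⊕1⊕0⊕1⊕1⊕1⊕1⊕0 = 1
s8 (pos 8,9,10,11,12,13,14,15): 1⊕1⊕1⊕1⊕1⊕1⊕1⊕0 = 1
Syndrome s8…s1 = 1100 → error at position 12.

1100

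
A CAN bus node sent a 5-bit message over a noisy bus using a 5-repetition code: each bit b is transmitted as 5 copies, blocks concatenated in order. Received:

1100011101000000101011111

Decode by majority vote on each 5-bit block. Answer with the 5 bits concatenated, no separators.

01001

Block 1 (11000): 2 ones → 0
Block 2 (11101): 4 ones → 1
Block 3 (00000): 0 ones → 0
Block 4 (01010): 2 ones → 0
Block 5 (11111): 5 ones → 1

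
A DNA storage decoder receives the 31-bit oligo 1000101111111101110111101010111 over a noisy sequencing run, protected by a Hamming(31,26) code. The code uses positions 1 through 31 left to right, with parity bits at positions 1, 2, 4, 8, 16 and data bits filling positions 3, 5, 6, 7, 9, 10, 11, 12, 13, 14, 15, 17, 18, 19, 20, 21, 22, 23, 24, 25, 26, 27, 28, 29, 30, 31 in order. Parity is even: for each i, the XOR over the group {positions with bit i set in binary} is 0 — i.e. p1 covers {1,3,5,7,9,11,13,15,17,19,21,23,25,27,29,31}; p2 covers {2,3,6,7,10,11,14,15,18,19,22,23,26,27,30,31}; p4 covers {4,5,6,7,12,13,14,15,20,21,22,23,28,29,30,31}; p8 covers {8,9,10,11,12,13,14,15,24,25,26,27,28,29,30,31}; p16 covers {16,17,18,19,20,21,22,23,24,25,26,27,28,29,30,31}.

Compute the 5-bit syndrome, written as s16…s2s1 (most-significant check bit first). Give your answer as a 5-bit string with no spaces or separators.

00001

s1 (pos 1,3,5,7,9,11,13,15,17,19,21,23,25,27,29,31): 1⊕0⊕1⊕1⊕1⊕1⊕1⊕0⊕1⊕0⊕1⊕1⊕1⊕1⊕1⊕1 = 1
s2 (pos 2,3,6,7,10,11,14,15,18,19,22,23,26,27,30,31): 0⊕0⊕0⊕1⊕1⊕1⊕1⊕0⊕1⊕0⊕1⊕1⊕0⊕1⊕1⊕1 = 0
s4 (pos 4,5,6,7,12,13,14,15,20,21,22,23,28,29,30,31): 0⊕1⊕0⊕1⊕1⊕1⊕1⊕0⊕1⊕1⊕1⊕1⊕0⊕1⊕1⊕1 = 0
s8 (pos 8,9,10,11,12,13,14,15,24,25,26,27,28,29,30,31): 1⊕1⊕1⊕1⊕1⊕1⊕1⊕0⊕0⊕1⊕0⊕1⊕0⊕1⊕1⊕1 = 0
s16 (pos 16,17,18,19,20,21,22,23,24,25,26,27,28,29,30,31): 1⊕1⊕1⊕0⊕1⊕1⊕1⊕1⊕0⊕1⊕0⊕1⊕0⊕1⊕1⊕1 = 0
Syndrome s16…s1 = 00001 → error at position 1.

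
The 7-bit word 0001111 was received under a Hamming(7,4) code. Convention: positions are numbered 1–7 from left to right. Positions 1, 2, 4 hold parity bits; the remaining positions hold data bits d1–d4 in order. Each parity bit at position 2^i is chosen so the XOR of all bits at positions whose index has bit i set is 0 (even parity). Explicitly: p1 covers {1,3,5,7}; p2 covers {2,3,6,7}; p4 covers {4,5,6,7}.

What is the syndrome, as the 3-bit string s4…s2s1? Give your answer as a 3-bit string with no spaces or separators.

s1 (pos 1,3,5,7): 0⊕0⊕1⊕1 = 0
s2 (pos 2,3,6,7): 0⊕0⊕1⊕1 = 0
s4 (pos 4,5,6,7): 1⊕1⊕1⊕1 = 0
Syndrome s4…s1 = 000 → no error.

000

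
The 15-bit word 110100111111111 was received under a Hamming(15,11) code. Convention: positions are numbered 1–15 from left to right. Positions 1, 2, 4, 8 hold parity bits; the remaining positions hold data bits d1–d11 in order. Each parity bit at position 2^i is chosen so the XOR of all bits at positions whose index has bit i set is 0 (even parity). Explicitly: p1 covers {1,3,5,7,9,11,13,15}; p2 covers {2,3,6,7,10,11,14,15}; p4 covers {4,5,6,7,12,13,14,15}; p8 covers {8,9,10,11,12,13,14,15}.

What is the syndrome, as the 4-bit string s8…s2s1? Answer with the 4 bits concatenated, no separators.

s1 (pos 1,3,5,7,9,11,13,15): 1⊕0⊕0⊕1⊕1⊕1⊕1⊕1 = 0
s2 (pos 2,3,6,7,10,11,14,15): 1⊕0⊕0⊕1⊕1⊕1⊕1⊕1 = 0
s4 (pos 4,5,6,7,12,13,14,15): 1⊕0⊕0⊕1⊕1⊕1⊕1⊕1 = 0
s8 (pos 8,9,10,11,12,13,14,15): 1⊕1⊕1⊕1⊕1⊕1⊕1⊕1 = 0
Syndrome s8…s1 = 0000 → no error.

0000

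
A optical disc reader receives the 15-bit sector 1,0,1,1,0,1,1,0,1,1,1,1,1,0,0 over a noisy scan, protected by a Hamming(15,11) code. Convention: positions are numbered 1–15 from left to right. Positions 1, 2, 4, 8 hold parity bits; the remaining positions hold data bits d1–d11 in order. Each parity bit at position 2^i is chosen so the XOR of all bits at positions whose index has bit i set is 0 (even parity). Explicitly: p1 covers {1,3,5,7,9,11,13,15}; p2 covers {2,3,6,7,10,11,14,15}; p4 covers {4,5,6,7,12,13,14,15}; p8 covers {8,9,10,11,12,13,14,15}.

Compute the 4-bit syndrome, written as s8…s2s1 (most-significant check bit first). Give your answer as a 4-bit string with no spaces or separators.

1110

s1 (pos 1,3,5,7,9,11,13,15): 1⊕1⊕0⊕1⊕1⊕1⊕1⊕0 = 0
s2 (pos 2,3,6,7,10,11,14,15): 0⊕1⊕1⊕1⊕1⊕1⊕0⊕0 = 1
s4 (pos 4,5,6,7,12,13,14,15): 1⊕0⊕1⊕1⊕1⊕1⊕0⊕0 = 1
s8 (pos 8,9,10,11,12,13,14,15): 0⊕1⊕1⊕1⊕1⊕1⊕0⊕0 = 1
Syndrome s8…s1 = 1110 → error at position 14.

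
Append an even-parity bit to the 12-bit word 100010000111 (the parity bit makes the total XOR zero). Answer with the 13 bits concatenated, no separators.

XOR of the 12 data bits: 1⊕0⊕0⊕0⊕1⊕0⊕0⊕0⊕0⊕1⊕1⊕1 = 1
Parity bit = 1 (so all 13 bits XOR to 0).

1000100001111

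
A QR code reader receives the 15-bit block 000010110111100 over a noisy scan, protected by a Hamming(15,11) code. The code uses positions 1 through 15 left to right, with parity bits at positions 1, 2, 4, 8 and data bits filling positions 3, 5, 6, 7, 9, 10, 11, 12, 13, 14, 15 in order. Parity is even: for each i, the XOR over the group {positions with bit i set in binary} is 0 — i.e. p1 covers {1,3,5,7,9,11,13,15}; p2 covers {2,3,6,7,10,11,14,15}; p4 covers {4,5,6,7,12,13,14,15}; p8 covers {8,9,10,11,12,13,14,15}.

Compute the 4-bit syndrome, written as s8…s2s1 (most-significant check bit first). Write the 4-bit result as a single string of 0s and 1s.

s1 (pos 1,3,5,7,9,11,13,15): 0⊕0⊕1⊕1⊕0⊕1⊕1⊕0 = 0
s2 (pos 2,3,6,7,10,11,14,15): 0⊕0⊕0⊕1⊕1⊕1⊕0⊕0 = 1
s4 (pos 4,5,6,7,12,13,14,15): 0⊕1⊕0⊕1⊕1⊕1⊕0⊕0 = 0
s8 (pos 8,9,10,11,12,13,14,15): 1⊕0⊕1⊕1⊕1⊕1⊕0⊕0 = 1
Syndrome s8…s1 = 1010 → error at position 10.

1010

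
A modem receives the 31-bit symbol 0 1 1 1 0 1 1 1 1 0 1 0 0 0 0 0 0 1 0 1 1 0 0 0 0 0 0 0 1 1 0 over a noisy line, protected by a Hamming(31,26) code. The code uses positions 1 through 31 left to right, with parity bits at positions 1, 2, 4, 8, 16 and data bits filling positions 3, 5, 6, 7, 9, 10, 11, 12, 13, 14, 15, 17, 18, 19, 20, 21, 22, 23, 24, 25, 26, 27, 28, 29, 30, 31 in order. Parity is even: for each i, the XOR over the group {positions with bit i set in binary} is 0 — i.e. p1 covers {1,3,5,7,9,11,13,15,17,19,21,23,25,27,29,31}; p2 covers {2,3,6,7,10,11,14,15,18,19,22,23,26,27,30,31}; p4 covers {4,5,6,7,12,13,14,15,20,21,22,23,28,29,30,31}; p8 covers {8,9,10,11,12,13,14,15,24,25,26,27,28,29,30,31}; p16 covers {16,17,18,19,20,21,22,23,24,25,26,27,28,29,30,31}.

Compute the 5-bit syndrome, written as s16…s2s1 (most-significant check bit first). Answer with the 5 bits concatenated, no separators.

s1 (pos 1,3,5,7,9,11,13,15,17,19,21,23,25,27,29,31): 0⊕1⊕0⊕1⊕1⊕1⊕0⊕0⊕0⊕0⊕1⊕0⊕0⊕0⊕1⊕0 = 0
s2 (pos 2,3,6,7,10,11,14,15,18,19,22,23,26,27,30,31): 1⊕1⊕1⊕1⊕0⊕1⊕0⊕0⊕1⊕0⊕0⊕0⊕0⊕0⊕1⊕0 = 1
s4 (pos 4,5,6,7,12,13,14,15,20,21,22,23,28,29,30,31): 1⊕0⊕1⊕1⊕0⊕0⊕0⊕0⊕1⊕1⊕0⊕0⊕0⊕1⊕1⊕0 = 1
s8 (pos 8,9,10,11,12,13,14,15,24,25,26,27,28,29,30,31): 1⊕1⊕0⊕1⊕0⊕0⊕0⊕0⊕0⊕0⊕0⊕0⊕0⊕1⊕1⊕0 = 1
s16 (pos 16,17,18,19,20,21,22,23,24,25,26,27,28,29,30,31): 0⊕0⊕1⊕0⊕1⊕1⊕0⊕0⊕0⊕0⊕0⊕0⊕0⊕1⊕1⊕0 = 1
Syndrome s16…s1 = 11110 → error at position 30.

11110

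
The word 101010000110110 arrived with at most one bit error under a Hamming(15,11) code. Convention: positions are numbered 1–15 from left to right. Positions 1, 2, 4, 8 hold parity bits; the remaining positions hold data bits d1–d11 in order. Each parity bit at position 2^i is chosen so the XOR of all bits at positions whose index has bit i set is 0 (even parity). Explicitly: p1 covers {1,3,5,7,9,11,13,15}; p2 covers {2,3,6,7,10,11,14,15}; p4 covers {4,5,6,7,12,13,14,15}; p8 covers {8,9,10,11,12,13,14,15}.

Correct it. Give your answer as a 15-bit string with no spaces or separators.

101000000110110

s1 (pos 1,3,5,7,9,11,13,15): 1⊕1⊕1⊕0⊕0⊕1⊕1⊕0 = 1
s2 (pos 2,3,6,7,10,11,14,15): 0⊕1⊕0⊕0⊕1⊕1⊕1⊕0 = 0
s4 (pos 4,5,6,7,12,13,14,15): 0⊕1⊕0⊕0⊕0⊕1⊕1⊕0 = 1
s8 (pos 8,9,10,11,12,13,14,15): 0⊕0⊕1⊕1⊕0⊕1⊕1⊕0 = 0
Syndrome s8…s1 = 0101 → error at position 5.
Flip position 5: 101010000110110 → 101000000110110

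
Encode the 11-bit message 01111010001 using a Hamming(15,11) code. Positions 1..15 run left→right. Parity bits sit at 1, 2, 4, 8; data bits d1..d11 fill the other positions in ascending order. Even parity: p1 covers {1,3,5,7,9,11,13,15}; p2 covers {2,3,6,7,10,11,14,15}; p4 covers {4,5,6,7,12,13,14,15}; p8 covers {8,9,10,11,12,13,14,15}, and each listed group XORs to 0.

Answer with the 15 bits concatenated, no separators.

Place data at non-parity positions: p1 p2 0 p4 1 1 1 p8 1 0 1 0 0 0 1
p1 (pos 1,3,5,7,9,11,13,15): XOR of data positions = 0⊕1⊕1⊕1⊕1⊕0⊕1 = 1
p2 (pos 2,3,6,7,10,11,14,15): XOR of data positions = 0⊕1⊕1⊕0⊕1⊕0⊕1 = 0
p4 (pos 4,5,6,7,12,13,14,15): XOR of data positions = 1⊕1⊕1⊕0⊕0⊕0⊕1 = 0
p8 (pos 8,9,10,11,12,13,14,15): XOR of data positions = 1⊕0⊕1⊕0⊕0⊕0⊕1 = 1
Codeword: 100011111010001

100011111010001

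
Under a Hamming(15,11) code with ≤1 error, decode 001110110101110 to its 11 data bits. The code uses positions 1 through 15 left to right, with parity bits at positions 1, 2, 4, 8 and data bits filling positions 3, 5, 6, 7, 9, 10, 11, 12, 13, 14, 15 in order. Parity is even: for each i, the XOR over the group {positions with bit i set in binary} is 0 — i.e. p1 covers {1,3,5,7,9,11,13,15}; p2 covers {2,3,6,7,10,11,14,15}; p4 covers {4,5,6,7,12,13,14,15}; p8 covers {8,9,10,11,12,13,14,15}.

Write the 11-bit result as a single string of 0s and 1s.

11010101110

s1 (pos 1,3,5,7,9,11,13,15): 0⊕1⊕1⊕1⊕0⊕0⊕1⊕0 = 0
s2 (pos 2,3,6,7,10,11,14,15): 0⊕1⊕0⊕1⊕1⊕0⊕1⊕0 = 0
s4 (pos 4,5,6,7,12,13,14,15): 1⊕1⊕0⊕1⊕1⊕1⊕1⊕0 = 0
s8 (pos 8,9,10,11,12,13,14,15): 1⊕0⊕1⊕0⊕1⊕1⊕1⊕0 = 1
Syndrome s8…s1 = 1000 → error at position 8.
Flip position 8: 001110110101110 → 001110100101110
Read data bits from positions 3,5,6,7,9,10,11,12,13,14,15: 11010101110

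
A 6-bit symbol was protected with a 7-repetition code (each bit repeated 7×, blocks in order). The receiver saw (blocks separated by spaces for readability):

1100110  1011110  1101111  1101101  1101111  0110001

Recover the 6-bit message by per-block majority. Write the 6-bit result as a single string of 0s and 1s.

111110

Block 1 (1100110): 4 ones → 1
Block 2 (1011110): 5 ones → 1
Block 3 (1101111): 6 ones → 1
Block 4 (1101101): 5 ones → 1
Block 5 (1101111): 6 ones → 1
Block 6 (0110001): 3 ones → 0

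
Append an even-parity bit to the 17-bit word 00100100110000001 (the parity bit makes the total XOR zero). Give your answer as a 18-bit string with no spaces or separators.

XOR of the 17 data bits: 0⊕0⊕1⊕0⊕0⊕1⊕0⊕0⊕1⊕1⊕0⊕0⊕0⊕0⊕0⊕0⊕1 = 1
Parity bit = 1 (so all 18 bits XOR to 0).

001001001100000011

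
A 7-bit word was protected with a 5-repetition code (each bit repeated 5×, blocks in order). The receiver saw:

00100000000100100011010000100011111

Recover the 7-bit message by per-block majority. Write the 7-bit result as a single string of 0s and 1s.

0000001

Block 1 (00100): 1 one → 0
Block 2 (00000): 0 ones → 0
Block 3 (01001): 2 ones → 0
Block 4 (00011): 2 ones → 0
Block 5 (01000): 1 one → 0
Block 6 (01000): 1 one → 0
Block 7 (11111): 5 ones → 1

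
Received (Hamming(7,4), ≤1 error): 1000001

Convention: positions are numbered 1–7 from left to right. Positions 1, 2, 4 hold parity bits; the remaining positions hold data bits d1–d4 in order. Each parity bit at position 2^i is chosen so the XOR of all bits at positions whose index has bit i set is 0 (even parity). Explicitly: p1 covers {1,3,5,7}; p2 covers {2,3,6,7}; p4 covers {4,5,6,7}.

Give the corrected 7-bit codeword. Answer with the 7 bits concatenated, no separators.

1000011

s1 (pos 1,3,5,7): 1⊕0⊕0⊕1 = 0
s2 (pos 2,3,6,7): 0⊕0⊕0⊕1 = 1
s4 (pos 4,5,6,7): 0⊕0⊕0⊕1 = 1
Syndrome s4…s1 = 110 → error at position 6.
Flip position 6: 1000001 → 1000011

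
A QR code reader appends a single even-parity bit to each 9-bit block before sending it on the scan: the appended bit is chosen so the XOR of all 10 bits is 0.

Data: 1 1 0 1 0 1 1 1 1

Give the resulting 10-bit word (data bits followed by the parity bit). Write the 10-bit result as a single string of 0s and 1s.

XOR of the 9 data bits: 1⊕1⊕0⊕1⊕0⊕1⊕1⊕1⊕1 = 1
Parity bit = 1 (so all 10 bits XOR to 0).

1101011111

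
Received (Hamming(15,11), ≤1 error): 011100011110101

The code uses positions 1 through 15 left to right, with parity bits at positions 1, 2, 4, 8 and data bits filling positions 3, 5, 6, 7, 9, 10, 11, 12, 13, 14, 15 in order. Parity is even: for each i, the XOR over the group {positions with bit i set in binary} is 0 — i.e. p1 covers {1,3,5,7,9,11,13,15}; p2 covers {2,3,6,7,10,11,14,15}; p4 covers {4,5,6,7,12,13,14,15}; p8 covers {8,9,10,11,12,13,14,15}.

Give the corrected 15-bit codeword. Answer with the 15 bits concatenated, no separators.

011100111110101

s1 (pos 1,3,5,7,9,11,13,15): 0⊕1⊕0⊕0⊕1⊕1⊕1⊕1 = 1
s2 (pos 2,3,6,7,10,11,14,15): 1⊕1⊕0⊕0⊕1⊕1⊕0⊕1 = 1
s4 (pos 4,5,6,7,12,13,14,15): 1⊕0⊕0⊕0⊕0⊕1⊕0⊕1 = 1
s8 (pos 8,9,10,11,12,13,14,15): 1⊕1⊕1⊕1⊕0⊕1⊕0⊕1 = 0
Syndrome s8…s1 = 0111 → error at position 7.
Flip position 7: 011100011110101 → 011100111110101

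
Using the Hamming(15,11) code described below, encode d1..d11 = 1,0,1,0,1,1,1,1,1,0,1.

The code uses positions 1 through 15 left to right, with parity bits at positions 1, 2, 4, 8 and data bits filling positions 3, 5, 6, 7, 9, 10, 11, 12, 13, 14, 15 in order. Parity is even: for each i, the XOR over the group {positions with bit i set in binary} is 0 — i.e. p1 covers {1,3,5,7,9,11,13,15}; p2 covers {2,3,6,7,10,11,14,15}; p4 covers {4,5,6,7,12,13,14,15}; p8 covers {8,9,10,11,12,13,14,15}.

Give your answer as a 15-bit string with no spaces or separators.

Place data at non-parity positions: p1 p2 1 p4 0 1 0 p8 1 1 1 1 1 0 1
p1 (pos 1,3,5,7,9,11,13,15): XOR of data positions = 1⊕0⊕0⊕1⊕1⊕1⊕1 = 1
p2 (pos 2,3,6,7,10,11,14,15): XOR of data positions = 1⊕1⊕0⊕1⊕1⊕0⊕1 = 1
p4 (pos 4,5,6,7,12,13,14,15): XOR of data positions = 0⊕1⊕0⊕1⊕1⊕0⊕1 = 0
p8 (pos 8,9,10,11,12,13,14,15): XOR of data positions = 1⊕1⊕1⊕1⊕1⊕0⊕1 = 0
Codeword: 111001001111101

111001001111101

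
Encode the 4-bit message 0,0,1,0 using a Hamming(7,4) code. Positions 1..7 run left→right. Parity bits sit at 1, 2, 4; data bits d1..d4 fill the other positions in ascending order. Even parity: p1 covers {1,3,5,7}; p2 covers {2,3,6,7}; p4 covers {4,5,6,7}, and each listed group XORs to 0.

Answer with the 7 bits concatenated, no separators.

Place data at non-parity positions: p1 p2 0 p4 0 1 0
p1 (pos 1,3,5,7): XOR of data positions = 0⊕0⊕0 = 0
p2 (pos 2,3,6,7): XOR of data positions = 0⊕1⊕0 = 1
p4 (pos 4,5,6,7): XOR of data positions = 0⊕1⊕0 = 1
Codeword: 0101010

0101010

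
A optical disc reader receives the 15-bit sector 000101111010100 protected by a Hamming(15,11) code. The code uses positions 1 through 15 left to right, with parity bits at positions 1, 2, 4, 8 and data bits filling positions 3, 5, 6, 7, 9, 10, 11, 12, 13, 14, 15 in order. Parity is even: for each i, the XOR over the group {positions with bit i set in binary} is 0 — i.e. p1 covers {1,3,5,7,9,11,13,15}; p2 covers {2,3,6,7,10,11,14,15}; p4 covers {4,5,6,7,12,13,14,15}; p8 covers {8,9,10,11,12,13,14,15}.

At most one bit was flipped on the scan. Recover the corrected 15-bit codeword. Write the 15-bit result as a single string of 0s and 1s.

s1 (pos 1,3,5,7,9,11,13,15): 0⊕0⊕0⊕1⊕1⊕1⊕1⊕0 = 0
s2 (pos 2,3,6,7,10,11,14,15): 0⊕0⊕1⊕1⊕0⊕1⊕0⊕0 = 1
s4 (pos 4,5,6,7,12,13,14,15): 1⊕0⊕1⊕1⊕0⊕1⊕0⊕0 = 0
s8 (pos 8,9,10,11,12,13,14,15): 1⊕1⊕0⊕1⊕0⊕1⊕0⊕0 = 0
Syndrome s8…s1 = 0010 → error at position 2.
Flip position 2: 000101111010100 → 010101111010100

010101111010100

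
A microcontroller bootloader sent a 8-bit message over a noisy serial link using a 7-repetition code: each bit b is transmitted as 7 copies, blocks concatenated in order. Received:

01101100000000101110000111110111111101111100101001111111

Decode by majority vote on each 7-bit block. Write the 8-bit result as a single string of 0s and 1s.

10111101

Block 1 (0110110): 4 ones → 1
Block 2 (0000000): 0 ones → 0
Block 3 (1011100): 4 ones → 1
Block 4 (0011111): 5 ones → 1
Block 5 (0111111): 6 ones → 1
Block 6 (1011111): 6 ones → 1
Block 7 (0010100): 2 ones → 0
Block 8 (1111111): 7 ones → 1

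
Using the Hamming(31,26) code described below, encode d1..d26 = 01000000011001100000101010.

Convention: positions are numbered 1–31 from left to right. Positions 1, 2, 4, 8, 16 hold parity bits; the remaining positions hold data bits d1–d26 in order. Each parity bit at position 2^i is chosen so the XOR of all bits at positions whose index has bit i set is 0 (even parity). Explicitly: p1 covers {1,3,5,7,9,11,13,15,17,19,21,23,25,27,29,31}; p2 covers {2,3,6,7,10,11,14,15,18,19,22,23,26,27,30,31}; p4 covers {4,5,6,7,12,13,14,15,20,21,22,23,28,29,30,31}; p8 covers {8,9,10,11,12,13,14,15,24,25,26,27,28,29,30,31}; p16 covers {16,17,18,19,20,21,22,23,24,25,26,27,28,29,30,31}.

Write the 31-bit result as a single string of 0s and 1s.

1100100100000111001100000101010

Place data at non-parity positions: p1 p2 0 p4 1 0 0 p8 0 0 0 0 0 1 1 p16 0 0 1 1 0 0 0 0 0 1 0 1 0 1 0
p1 (pos 1,3,5,7,9,11,13,15,17,19,21,23,25,27,29,31): XOR of data positions = 0⊕1⊕0⊕0⊕0⊕0⊕1⊕0⊕1⊕0⊕0⊕0⊕0⊕0⊕0 = 1
p2 (pos 2,3,6,7,10,11,14,15,18,19,22,23,26,27,30,31): XOR of data positions = 0⊕0⊕0⊕0⊕0⊕1⊕1⊕0⊕1⊕0⊕0⊕1⊕0⊕1⊕0 = 1
p4 (pos 4,5,6,7,12,13,14,15,20,21,22,23,28,29,30,31): XOR of data positions = 1⊕0⊕0⊕0⊕0⊕1⊕1⊕1⊕0⊕0⊕0⊕1⊕0⊕1⊕0 = 0
p8 (pos 8,9,10,11,12,13,14,15,24,25,26,27,28,29,30,31): XOR of data positions = 0⊕0⊕0⊕0⊕0⊕1⊕1⊕0⊕0⊕1⊕0⊕1⊕0⊕1⊕0 = 1
p16 (pos 16,17,18,19,20,21,22,23,24,25,26,27,28,29,30,31): XOR of data positions = 0⊕0⊕1⊕1⊕0⊕0⊕0⊕0⊕0⊕1⊕0⊕1⊕0⊕1⊕0 = 1
Codeword: 1100100100000111001100000101010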